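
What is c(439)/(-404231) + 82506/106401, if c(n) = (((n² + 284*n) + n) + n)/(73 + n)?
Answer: 195886143211/253119750656 ≈ 0.77389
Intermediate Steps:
c(n) = (n² + 286*n)/(73 + n) (c(n) = ((n² + 285*n) + n)/(73 + n) = (n² + 286*n)/(73 + n))
c(439)/(-404231) + 82506/106401 = (439*(286 + 439)/(73 + 439))/(-404231) + 82506/106401 = (439*725/512)*(-1/404231) + 82506*(1/106401) = (439*(1/512)*725)*(-1/404231) + 27502/35467 = (318275/512)*(-1/404231) + 27502/35467 = -10975/7136768 + 27502/35467 = 195886143211/253119750656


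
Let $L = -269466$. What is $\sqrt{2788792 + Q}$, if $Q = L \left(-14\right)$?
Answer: $2 \sqrt{1640329} \approx 2561.5$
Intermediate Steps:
$Q = 3772524$ ($Q = \left(-269466\right) \left(-14\right) = 3772524$)
$\sqrt{2788792 + Q} = \sqrt{2788792 + 3772524} = \sqrt{6561316} = 2 \sqrt{1640329}$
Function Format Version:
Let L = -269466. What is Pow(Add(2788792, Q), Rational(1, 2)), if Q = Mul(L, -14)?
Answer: Mul(2, Pow(1640329, Rational(1, 2))) ≈ 2561.5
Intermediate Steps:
Q = 3772524 (Q = Mul(-269466, -14) = 3772524)
Pow(Add(2788792, Q), Rational(1, 2)) = Pow(Add(2788792, 3772524), Rational(1, 2)) = Pow(6561316, Rational(1, 2)) = Mul(2, Pow(1640329, Rational(1, 2)))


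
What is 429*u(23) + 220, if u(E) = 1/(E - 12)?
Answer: 259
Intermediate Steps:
u(E) = 1/(-12 + E)
429*u(23) + 220 = 429/(-12 + 23) + 220 = 429/11 + 220 = 429*(1/11) + 220 = 39 + 220 = 259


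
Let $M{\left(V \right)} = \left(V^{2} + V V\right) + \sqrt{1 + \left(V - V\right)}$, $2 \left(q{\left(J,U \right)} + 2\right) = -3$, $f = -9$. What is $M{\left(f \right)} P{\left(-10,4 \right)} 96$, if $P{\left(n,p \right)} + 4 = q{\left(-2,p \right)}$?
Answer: $-117360$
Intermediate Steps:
$q{\left(J,U \right)} = - \frac{7}{2}$ ($q{\left(J,U \right)} = -2 + \frac{1}{2} \left(-3\right) = -2 - \frac{3}{2} = - \frac{7}{2}$)
$P{\left(n,p \right)} = - \frac{15}{2}$ ($P{\left(n,p \right)} = -4 - \frac{7}{2} = - \frac{15}{2}$)
$M{\left(V \right)} = 1 + 2 V^{2}$ ($M{\left(V \right)} = \left(V^{2} + V^{2}\right) + \sqrt{1 + 0} = 2 V^{2} + \sqrt{1} = 2 V^{2} + 1 = 1 + 2 V^{2}$)
$M{\left(f \right)} P{\left(-10,4 \right)} 96 = \left(1 + 2 \left(-9\right)^{2}\right) \left(- \frac{15}{2}\right) 96 = \left(1 + 2 \cdot 81\right) \left(- \frac{15}{2}\right) 96 = \left(1 + 162\right) \left(- \frac{15}{2}\right) 96 = 163 \left(- \frac{15}{2}\right) 96 = \left(- \frac{2445}{2}\right) 96 = -117360$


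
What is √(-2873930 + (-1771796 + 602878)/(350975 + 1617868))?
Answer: 2*I*√2785085011445035611/1968843 ≈ 1695.3*I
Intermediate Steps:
√(-2873930 + (-1771796 + 602878)/(350975 + 1617868)) = √(-2873930 - 1168918/1968843) = √(-5658318131908/1968843) = 2*I*√2785085011445035611/1968843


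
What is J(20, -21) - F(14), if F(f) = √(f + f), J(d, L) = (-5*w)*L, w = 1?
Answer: 105 - 2*√7 ≈ 99.708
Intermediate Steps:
J(d, L) = -5*L (J(d, L) = (-5*1)*L = -5*L)
F(f) = √2*√f (F(f) = √(2*f) = √2*√f)
J(20, -21) - F(14) = -5*(-21) - √2*√14 = 105 - 2*√7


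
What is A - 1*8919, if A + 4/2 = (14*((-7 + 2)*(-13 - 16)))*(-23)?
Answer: -55611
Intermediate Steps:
A = -46692 (A = -2 + (14*((-7 + 2)*(-13 - 16)))*(-23) = -2 + (14*(-5*(-29)))*(-23) = -2 + (14*145)*(-23) = -2 + 2030*(-23) = -2 - 46690 = -46692)
A - 1*8919 = -46692 - 1*8919 = -46692 - 8919 = -55611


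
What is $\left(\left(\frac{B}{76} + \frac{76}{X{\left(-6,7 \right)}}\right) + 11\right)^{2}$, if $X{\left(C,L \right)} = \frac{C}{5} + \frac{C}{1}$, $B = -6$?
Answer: $\frac{15625}{116964} \approx 0.13359$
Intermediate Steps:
$X{\left(C,L \right)} = \frac{6 C}{5}$ ($X{\left(C,L \right)} = C \frac{1}{5} + C 1 = \frac{C}{5} + C = \frac{6 C}{5}$)
$\left(\left(\frac{B}{76} + \frac{76}{X{\left(-6,7 \right)}}\right) + 11\right)^{2} = \left(\left(- \frac{6}{76} + \frac{76}{\frac{6}{5} \left(-6\right)}\right) + 11\right)^{2} = \left(\left(\left(-6\right) \frac{1}{76} + \frac{76}{- \frac{36}{5}}\right) + 11\right)^{2} = \left(\left(- \frac{3}{38} + 76 \left(- \frac{5}{36}\right)\right) + 11\right)^{2} = \left(\left(- \frac{3}{38} - \frac{95}{9}\right) + 11\right)^{2} = \left(- \frac{3637}{342} + 11\right)^{2} = \left(\frac{125}{342}\right)^{2} = \frac{15625}{116964}$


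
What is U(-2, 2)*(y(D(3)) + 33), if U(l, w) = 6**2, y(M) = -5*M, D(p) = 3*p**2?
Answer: -3672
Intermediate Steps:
U(l, w) = 36
U(-2, 2)*(y(D(3)) + 33) = 36*(-15*3**2 + 33) = 36*(-15*9 + 33) = 36*(-5*27 + 33) = 36*(-135 + 33) = 36*(-102) = -3672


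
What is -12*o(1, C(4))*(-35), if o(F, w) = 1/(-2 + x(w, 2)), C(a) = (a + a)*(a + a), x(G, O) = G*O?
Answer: 10/3 ≈ 3.3333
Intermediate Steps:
C(a) = 4*a**2 (C(a) = (2*a)*(2*a) = 4*a**2)
o(F, w) = 1/(-2 + 2*w) (o(F, w) = 1/(-2 + w*2) = 1/(-2 + 2*w))
-12*o(1, C(4))*(-35) = -6/(-1 + 4*4**2)*(-35) = -6/(-1 + 4*16)*(-35) = -6/(-1 + 64)*(-35) = -6/63*(-35) = -12*1/126*(-35) = -2/21*(-35) = 10/3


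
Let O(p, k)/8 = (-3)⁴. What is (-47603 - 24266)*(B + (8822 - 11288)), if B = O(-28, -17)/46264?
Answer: 1024909219593/5783 ≈ 1.7723e+8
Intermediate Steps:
O(p, k) = 648 (O(p, k) = 8*(-3)⁴ = 8*81 = 648)
B = 81/5783 (B = 648/46264 = 648*(1/46264) = 81/5783 ≈ 0.014007)
(-47603 - 24266)*(B + (8822 - 11288)) = (-47603 - 24266)*(81/5783 + (8822 - 11288)) = -71869*(81/5783 - 2466) = -71869*(-14260797/5783) = 1024909219593/5783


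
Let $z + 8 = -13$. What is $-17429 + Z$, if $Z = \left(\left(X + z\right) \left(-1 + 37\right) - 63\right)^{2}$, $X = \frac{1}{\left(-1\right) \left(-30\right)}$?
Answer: $\frac{16284196}{25} \approx 6.5137 \cdot 10^{5}$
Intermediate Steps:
$z = -21$ ($z = -8 - 13 = -21$)
$X = \frac{1}{30} \approx 0.033333$
$Z = \frac{16719921}{25}$ ($Z = \left(\left(\frac{1}{30} - 21\right) \left(-1 + 37\right) - 63\right)^{2} = \left(\left(- \frac{629}{30}\right) 36 - 63\right)^{2} = \left(- \frac{3774}{5} - 63\right)^{2} = \left(- \frac{4089}{5}\right)^{2} = \frac{16719921}{25} \approx 6.688 \cdot 10^{5}$)
$-17429 + Z = -17429 + \frac{16719921}{25} = \frac{16284196}{25}$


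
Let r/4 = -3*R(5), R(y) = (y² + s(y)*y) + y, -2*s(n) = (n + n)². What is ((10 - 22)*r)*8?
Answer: -253440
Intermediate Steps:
s(n) = -2*n² (s(n) = -(n + n)²/2 = -4*n²/2 = -2*n²)
R(y) = y + y² - 2*y³ (R(y) = (y² + (-2*y²)*y) + y = (y² - 2*y³) + y = y + y² - 2*y³)
r = 2640 (r = 4*(-15*(1 + 5 - 2*5²)) = 4*(-15*(1 + 5 - 2*25)) = 4*(-15*(1 + 5 - 50)) = 4*(-15*(-44)) = 4*(-3*(-220)) = 4*660 = 2640)
((10 - 22)*r)*8 = ((10 - 22)*2640)*8 = -12*2640*8 = -31680*8 = -253440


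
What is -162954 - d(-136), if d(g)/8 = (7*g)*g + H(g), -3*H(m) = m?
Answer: -3597278/3 ≈ -1.1991e+6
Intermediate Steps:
H(m) = -m/3
d(g) = 56*g**2 - 8*g/3 (d(g) = 8*((7*g)*g - g/3) = 8*(7*g**2 - g/3) = 56*g**2 - 8*g/3)
-162954 - d(-136) = -162954 - 8*(-136)*(-1 + 21*(-136))/3 = -162954 - 8*(-136)*(-1 - 2856)/3 = -162954 - 8*(-136)*(-2857)/3 = -162954 - 1*3108416/3 = -162954 - 3108416/3 = -3597278/3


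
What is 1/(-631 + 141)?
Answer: -1/490 ≈ -0.0020408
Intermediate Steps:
1/(-631 + 141) = 1/(-490) = -1/490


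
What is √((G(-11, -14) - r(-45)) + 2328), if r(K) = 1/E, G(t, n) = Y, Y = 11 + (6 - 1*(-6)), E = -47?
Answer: √5193406/47 ≈ 48.487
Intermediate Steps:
Y = 23 (Y = 11 + (6 + 6) = 11 + 12 = 23)
G(t, n) = 23
r(K) = -1/47 (r(K) = 1/(-47) = -1/47)
√((G(-11, -14) - r(-45)) + 2328) = √((23 - 1*(-1/47)) + 2328) = √((23 + 1/47) + 2328) = √(1082/47 + 2328) = √(110498/47) = √5193406/47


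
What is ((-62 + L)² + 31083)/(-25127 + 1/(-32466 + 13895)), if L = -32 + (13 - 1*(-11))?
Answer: -668240293/466633518 ≈ -1.4320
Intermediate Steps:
L = -8 (L = -32 + (13 + 11) = -32 + 24 = -8)
((-62 + L)² + 31083)/(-25127 + 1/(-32466 + 13895)) = ((-62 - 8)² + 31083)/(-25127 + 1/(-32466 + 13895)) = ((-70)² + 31083)/(-25127 + 1/(-18571)) = (4900 + 31083)/(-25127 - 1/18571) = 35983/(-466633518/18571) = 35983*(-18571/466633518) = -668240293/466633518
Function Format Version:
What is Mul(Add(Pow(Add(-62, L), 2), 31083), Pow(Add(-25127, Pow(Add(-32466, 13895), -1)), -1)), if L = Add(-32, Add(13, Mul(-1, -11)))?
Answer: Rational(-668240293, 466633518) ≈ -1.4320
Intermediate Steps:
L = -8 (L = Add(-32, Add(13, 11)) = Add(-32, 24) = -8)
Mul(Add(Pow(Add(-62, L), 2), 31083), Pow(Add(-25127, Pow(Add(-32466, 13895), -1)), -1)) = Mul(Add(Pow(Add(-62, -8), 2), 31083), Pow(Add(-25127, Pow(Add(-32466, 13895), -1)), -1)) = Mul(Add(Pow(-70, 2), 31083), Pow(Add(-25127, Pow(-18571, -1)), -1)) = Mul(Add(4900, 31083), Pow(Add(-25127, Rational(-1, 18571)), -1)) = Mul(35983, Pow(Rational(-466633518, 18571), -1)) = Mul(35983, Rational(-18571, 466633518)) = Rational(-668240293, 466633518)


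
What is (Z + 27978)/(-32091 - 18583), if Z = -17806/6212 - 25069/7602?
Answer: -82558216402/149563120161 ≈ -0.55200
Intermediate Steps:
Z = -36386230/5902953 (Z = -17806*1/6212 - 25069*1/7602 = -8903/3106 - 25069/7602 = -36386230/5902953 ≈ -6.1641)
(Z + 27978)/(-32091 - 18583) = (-36386230/5902953 + 27978)/(-32091 - 18583) = (165116432804/5902953)/(-50674) = (165116432804/5902953)*(-1/50674) = -82558216402/149563120161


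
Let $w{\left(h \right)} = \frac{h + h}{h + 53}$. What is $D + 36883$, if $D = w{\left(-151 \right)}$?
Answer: $\frac{1807418}{49} \approx 36886.0$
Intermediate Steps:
$w{\left(h \right)} = \frac{2 h}{53 + h}$
$D = \frac{151}{49}$ ($D = 2 \left(-151\right) \frac{1}{53 - 151} = 2 \left(-151\right) \frac{1}{-98} = 2 \left(-151\right) \left(- \frac{1}{98}\right) = \frac{151}{49} \approx 3.0816$)
$D + 36883 = \frac{151}{49} + 36883 = \frac{1807418}{49}$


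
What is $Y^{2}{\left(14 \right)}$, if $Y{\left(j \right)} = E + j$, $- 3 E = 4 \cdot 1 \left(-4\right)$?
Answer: $\frac{3364}{9} \approx 373.78$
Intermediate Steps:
$E = \frac{16}{3}$ ($E = - \frac{4 \cdot 1 \left(-4\right)}{3} = - \frac{4 \left(-4\right)}{3} = \left(- \frac{1}{3}\right) \left(-16\right) = \frac{16}{3} \approx 5.3333$)
$Y{\left(j \right)} = \frac{16}{3} + j$
$Y^{2}{\left(14 \right)} = \left(\frac{16}{3} + 14\right)^{2} = \left(\frac{58}{3}\right)^{2} = \frac{3364}{9}$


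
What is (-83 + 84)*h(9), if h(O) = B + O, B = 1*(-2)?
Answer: 7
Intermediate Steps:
B = -2
h(O) = -2 + O
(-83 + 84)*h(9) = (-83 + 84)*(-2 + 9) = 1*7 = 7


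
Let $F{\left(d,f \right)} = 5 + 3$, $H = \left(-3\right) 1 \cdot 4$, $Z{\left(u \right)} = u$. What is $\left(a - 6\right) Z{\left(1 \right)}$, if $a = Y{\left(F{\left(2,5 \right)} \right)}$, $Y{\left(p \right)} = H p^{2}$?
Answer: $-774$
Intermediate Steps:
$H = -12$ ($H = \left(-3\right) 4 = -12$)
$F{\left(d,f \right)} = 8$
$Y{\left(p \right)} = - 12 p^{2}$
$a = -768$ ($a = - 12 \cdot 8^{2} = \left(-12\right) 64 = -768$)
$\left(a - 6\right) Z{\left(1 \right)} = \left(-768 - 6\right) 1 = \left(-774\right) 1 = -774$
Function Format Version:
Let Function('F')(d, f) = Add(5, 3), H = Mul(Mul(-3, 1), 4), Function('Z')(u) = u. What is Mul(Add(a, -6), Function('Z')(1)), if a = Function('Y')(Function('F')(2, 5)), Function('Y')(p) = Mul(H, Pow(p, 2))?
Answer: -774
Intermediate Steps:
H = -12 (H = Mul(-3, 4) = -12)
Function('F')(d, f) = 8
Function('Y')(p) = Mul(-12, Pow(p, 2))
a = -768 (a = Mul(-12, Pow(8, 2)) = Mul(-12, 64) = -768)
Mul(Add(a, -6), Function('Z')(1)) = Mul(Add(-768, -6), 1) = Mul(-774, 1) = -774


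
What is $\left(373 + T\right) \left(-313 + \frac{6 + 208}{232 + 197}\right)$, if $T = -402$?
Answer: $\frac{3887827}{429} \approx 9062.5$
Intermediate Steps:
$\left(373 + T\right) \left(-313 + \frac{6 + 208}{232 + 197}\right) = \left(373 - 402\right) \left(-313 + \frac{6 + 208}{232 + 197}\right) = - 29 \left(-313 + \frac{214}{429}\right) = \left(-29\right) \left(- \frac{134063}{429}\right) = \frac{3887827}{429}$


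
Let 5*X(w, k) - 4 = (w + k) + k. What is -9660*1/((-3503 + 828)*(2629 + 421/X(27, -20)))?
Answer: 4347/2883115 ≈ 0.0015077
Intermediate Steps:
X(w, k) = ⅘ + w/5 + 2*k/5 (X(w, k) = ⅘ + ((w + k) + k)/5 = ⅘ + ((k + w) + k)/5 = ⅘ + (w + 2*k)/5 = ⅘ + (w/5 + 2*k/5) = ⅘ + w/5 + 2*k/5)
-9660*1/((-3503 + 828)*(2629 + 421/X(27, -20))) = -9660*1/((-3503 + 828)*(2629 + 421/(⅘ + (⅕)*27 + (⅖)*(-20)))) = -9660*(-1/(2675*(2629 + 421/(⅘ + 27/5 - 8)))) = -9660*(-1/(2675*(2629 + 421/(-9/5)))) = -9660*(-1/(2675*(2629 + 421*(-5/9)))) = -9660*(-1/(2675*(2629 - 2105/9))) = -9660/((21556/9)*(-2675)) = -9660/(-57662300/9) = -9660*(-9/57662300) = 4347/2883115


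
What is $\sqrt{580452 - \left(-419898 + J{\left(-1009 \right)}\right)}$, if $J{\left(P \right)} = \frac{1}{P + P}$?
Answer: $\frac{\sqrt{4073749315418}}{2018} \approx 1000.2$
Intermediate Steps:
$J{\left(P \right)} = \frac{1}{2 P}$
$\sqrt{580452 - \left(-419898 + J{\left(-1009 \right)}\right)} = \sqrt{580452 + \left(419898 - \frac{1}{2 \left(-1009\right)}\right)} = \sqrt{580452 + \left(419898 - \frac{1}{2} \left(- \frac{1}{1009}\right)\right)} = \sqrt{580452 + \left(419898 - - \frac{1}{2018}\right)} = \sqrt{580452 + \left(419898 + \frac{1}{2018}\right)} = \sqrt{580452 + \frac{847354165}{2018}} = \sqrt{\frac{2018706301}{2018}} = \frac{\sqrt{4073749315418}}{2018}$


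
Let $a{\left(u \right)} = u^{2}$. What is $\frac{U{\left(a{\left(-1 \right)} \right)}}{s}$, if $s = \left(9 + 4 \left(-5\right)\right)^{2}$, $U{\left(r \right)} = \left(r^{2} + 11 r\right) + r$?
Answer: $\frac{13}{121} \approx 0.10744$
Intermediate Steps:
$U{\left(r \right)} = r^{2} + 12 r$
$s = 121$ ($s = \left(9 - 20\right)^{2} = \left(-11\right)^{2} = 121$)
$\frac{U{\left(a{\left(-1 \right)} \right)}}{s} = \frac{\left(-1\right)^{2} \left(12 + \left(-1\right)^{2}\right)}{121} = 1 \left(12 + 1\right) \frac{1}{121} = 1 \cdot 13 \cdot \frac{1}{121} = 13 \cdot \frac{1}{121} = \frac{13}{121}$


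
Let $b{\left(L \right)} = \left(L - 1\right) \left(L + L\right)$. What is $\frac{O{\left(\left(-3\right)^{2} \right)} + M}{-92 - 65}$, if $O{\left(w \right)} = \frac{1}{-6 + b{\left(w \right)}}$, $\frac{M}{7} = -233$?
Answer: $\frac{225077}{21666} \approx 10.388$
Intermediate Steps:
$M = -1631$ ($M = 7 \left(-233\right) = -1631$)
$b{\left(L \right)} = 2 L \left(-1 + L\right)$ ($b{\left(L \right)} = \left(-1 + L\right) 2 L = 2 L \left(-1 + L\right)$)
$O{\left(w \right)} = \frac{1}{-6 + 2 w \left(-1 + w\right)}$
$\frac{O{\left(\left(-3\right)^{2} \right)} + M}{-92 - 65} = \frac{\frac{1}{2 \left(-3 + \left(-3\right)^{2} \left(-1 + \left(-3\right)^{2}\right)\right)} - 1631}{-92 - 65} = \frac{\frac{1}{2 \left(-3 + 9 \left(-1 + 9\right)\right)} - 1631}{-157} = \left(\frac{1}{2 \left(-3 + 9 \cdot 8\right)} - 1631\right) \left(- \frac{1}{157}\right) = \left(\frac{1}{2 \left(-3 + 72\right)} - 1631\right) \left(- \frac{1}{157}\right) = \left(\frac{1}{2 \cdot 69} - 1631\right) \left(- \frac{1}{157}\right) = \left(\frac{1}{2} \cdot \frac{1}{69} - 1631\right) \left(- \frac{1}{157}\right) = \left(\frac{1}{138} - 1631\right) \left(- \frac{1}{157}\right) = \left(- \frac{225077}{138}\right) \left(- \frac{1}{157}\right) = \frac{225077}{21666}$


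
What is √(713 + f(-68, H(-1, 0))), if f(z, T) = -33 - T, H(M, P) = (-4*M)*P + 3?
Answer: √677 ≈ 26.019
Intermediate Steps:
H(M, P) = 3 - 4*M*P (H(M, P) = -4*M*P + 3 = 3 - 4*M*P)
√(713 + f(-68, H(-1, 0))) = √(713 + (-33 - (3 - 4*(-1)*0))) = √(713 + (-33 - (3 + 0))) = √(713 + (-33 - 1*3)) = √(713 + (-33 - 3)) = √(713 - 36) = √677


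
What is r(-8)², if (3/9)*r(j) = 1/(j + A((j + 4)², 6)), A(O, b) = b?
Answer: 9/4 ≈ 2.2500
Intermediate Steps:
r(j) = 3/(6 + j) (r(j) = 3/(j + 6) = 3/(6 + j))
r(-8)² = (3/(6 - 8))² = (3/(-2))² = (3*(-½))² = (-3/2)² = 9/4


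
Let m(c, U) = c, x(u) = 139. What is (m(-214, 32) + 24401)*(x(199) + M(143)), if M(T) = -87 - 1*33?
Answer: 459553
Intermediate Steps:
M(T) = -120 (M(T) = -87 - 33 = -120)
(m(-214, 32) + 24401)*(x(199) + M(143)) = (-214 + 24401)*(139 - 120) = 24187*19 = 459553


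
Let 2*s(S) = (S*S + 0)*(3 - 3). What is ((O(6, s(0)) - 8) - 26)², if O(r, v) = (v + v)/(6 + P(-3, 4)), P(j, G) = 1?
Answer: 1156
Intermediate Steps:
s(S) = 0 (s(S) = ((S*S + 0)*(3 - 3))/2 = ((S² + 0)*0)/2 = (S²*0)/2 = (½)*0 = 0)
O(r, v) = 2*v/7 (O(r, v) = (v + v)/(6 + 1) = (2*v)/7 = (2*v)*(⅐) = 2*v/7)
((O(6, s(0)) - 8) - 26)² = (((2/7)*0 - 8) - 26)² = ((0 - 8) - 26)² = (-8 - 26)² = (-34)² = 1156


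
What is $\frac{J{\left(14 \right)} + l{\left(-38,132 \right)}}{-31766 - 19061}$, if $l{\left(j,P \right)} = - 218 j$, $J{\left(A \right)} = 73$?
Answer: $- \frac{61}{371} \approx -0.16442$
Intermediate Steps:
$\frac{J{\left(14 \right)} + l{\left(-38,132 \right)}}{-31766 - 19061} = \frac{73 - -8284}{-31766 - 19061} = \frac{73 + 8284}{-50827} = 8357 \left(- \frac{1}{50827}\right) = - \frac{61}{371}$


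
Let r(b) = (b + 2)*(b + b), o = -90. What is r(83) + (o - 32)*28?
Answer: 10694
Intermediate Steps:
r(b) = 2*b*(2 + b) (r(b) = (2 + b)*(2*b) = 2*b*(2 + b))
r(83) + (o - 32)*28 = 2*83*(2 + 83) + (-90 - 32)*28 = 2*83*85 - 122*28 = 14110 - 3416 = 10694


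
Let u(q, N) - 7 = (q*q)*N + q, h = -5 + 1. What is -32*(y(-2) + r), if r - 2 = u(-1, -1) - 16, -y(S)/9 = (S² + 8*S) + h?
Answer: -4320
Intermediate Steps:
h = -4
y(S) = 36 - 72*S - 9*S² (y(S) = -9*((S² + 8*S) - 4) = -9*(-4 + S² + 8*S) = 36 - 72*S - 9*S²)
u(q, N) = 7 + q + N*q² (u(q, N) = 7 + ((q*q)*N + q) = 7 + (q²*N + q) = 7 + (N*q² + q) = 7 + (q + N*q²) = 7 + q + N*q²)
r = -9 (r = 2 + ((7 - 1 - 1*(-1)²) - 16) = 2 + ((7 - 1 - 1*1) - 16) = 2 + ((7 - 1 - 1) - 16) = 2 + (5 - 16) = 2 - 11 = -9)
-32*(y(-2) + r) = -32*((36 - 72*(-2) - 9*(-2)²) - 9) = -32*((36 + 144 - 9*4) - 9) = -32*((36 + 144 - 36) - 9) = -32*(144 - 9) = -32*135 = -4320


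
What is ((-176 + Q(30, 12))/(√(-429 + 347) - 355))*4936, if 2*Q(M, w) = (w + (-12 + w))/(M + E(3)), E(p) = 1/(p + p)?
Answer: 55757549600/22825367 + 157063520*I*√82/22825367 ≈ 2442.8 + 62.311*I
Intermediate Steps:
E(p) = 1/(2*p)
Q(M, w) = (-12 + 2*w)/(2*(⅙ + M)) (Q(M, w) = ((w + (-12 + w))/(M + (½)/3))/2 = ((-12 + 2*w)/(M + (½)*(⅓)))/2 = ((-12 + 2*w)/(M + ⅙))/2 = ((-12 + 2*w)/(⅙ + M))/2 = (-12 + 2*w)/(2*(⅙ + M)))
((-176 + Q(30, 12))/(√(-429 + 347) - 355))*4936 = ((-176 + 6*(-6 + 12)/(1 + 6*30))/(√(-429 + 347) - 355))*4936 = ((-176 + 6*6/(1 + 180))/(√(-82) - 355))*4936 = ((-176 + 6*6/181)/(I*√82 - 355))*4936 = ((-176 + 6*(1/181)*6)/(-355 + I*√82))*4936 = ((-176 + 36/181)/(-355 + I*√82))*4936 = -31820/(181*(-355 + I*√82))*4936 = -157063520/(181*(-355 + I*√82))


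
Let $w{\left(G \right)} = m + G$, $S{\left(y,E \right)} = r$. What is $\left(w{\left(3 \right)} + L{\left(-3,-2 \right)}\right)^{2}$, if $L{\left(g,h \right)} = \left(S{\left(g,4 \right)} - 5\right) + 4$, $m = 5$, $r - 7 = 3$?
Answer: $289$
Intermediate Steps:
$r = 10$ ($r = 7 + 3 = 10$)
$S{\left(y,E \right)} = 10$
$L{\left(g,h \right)} = 9$ ($L{\left(g,h \right)} = \left(10 - 5\right) + 4 = 5 + 4 = 9$)
$w{\left(G \right)} = 5 + G$
$\left(w{\left(3 \right)} + L{\left(-3,-2 \right)}\right)^{2} = \left(\left(5 + 3\right) + 9\right)^{2} = \left(8 + 9\right)^{2} = 17^{2} = 289$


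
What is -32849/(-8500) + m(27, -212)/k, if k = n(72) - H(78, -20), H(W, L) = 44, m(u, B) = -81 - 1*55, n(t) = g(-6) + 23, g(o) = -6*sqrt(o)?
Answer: 15285931/1861500 - 272*I*sqrt(6)/219 ≈ 8.2116 - 3.0423*I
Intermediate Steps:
n(t) = 23 - 6*I*sqrt(6) (n(t) = -6*I*sqrt(6) + 23 = 23 - 6*I*sqrt(6))
m(u, B) = -136 (m(u, B) = -81 - 55 = -136)
k = -21 - 6*I*sqrt(6) (k = (23 - 6*I*sqrt(6)) - 1*44 = (23 - 6*I*sqrt(6)) - 44 = -21 - 6*I*sqrt(6) ≈ -21.0 - 14.697*I)
-32849/(-8500) + m(27, -212)/k = -32849/(-8500) - 136/(-21 - 6*I*sqrt(6)) = -32849*(-1/8500) - 136/(-21 - 6*I*sqrt(6)) = 32849/8500 - 136/(-21 - 6*I*sqrt(6))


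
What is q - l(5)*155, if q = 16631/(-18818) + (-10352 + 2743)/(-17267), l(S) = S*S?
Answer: -1259249304565/324930406 ≈ -3875.4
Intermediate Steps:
l(S) = S²
q = -143981315/324930406 (q = 16631*(-1/18818) - 7609*(-1/17267) = -16631/18818 + 7609/17267 = -143981315/324930406 ≈ -0.44311)
q - l(5)*155 = -143981315/324930406 - 5²*155 = -143981315/324930406 - 25*155 = -143981315/324930406 - 1*3875 = -143981315/324930406 - 3875 = -1259249304565/324930406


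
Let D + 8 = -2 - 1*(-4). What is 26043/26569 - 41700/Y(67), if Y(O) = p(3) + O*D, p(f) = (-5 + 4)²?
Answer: 1118370543/10654169 ≈ 104.97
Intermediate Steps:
D = -6 (D = -8 + (-2 - 1*(-4)) = -8 + (-2 + 4) = -8 + 2 = -6)
p(f) = 1 (p(f) = (-1)² = 1)
Y(O) = 1 - 6*O (Y(O) = 1 + O*(-6) = 1 - 6*O)
26043/26569 - 41700/Y(67) = 26043/26569 - 41700/(1 - 6*67) = 26043*(1/26569) - 41700/(1 - 402) = 26043/26569 - 41700/(-401) = 26043/26569 - 41700*(-1/401) = 26043/26569 + 41700/401 = 1118370543/10654169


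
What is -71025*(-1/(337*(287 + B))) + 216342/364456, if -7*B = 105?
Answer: 5714532561/4175936848 ≈ 1.3684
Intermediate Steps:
B = -15 (B = -⅐*105 = -15)
-71025*(-1/(337*(287 + B))) + 216342/364456 = -71025*(-1/(337*(287 - 15))) + 216342/364456 = -71025/(272*(-337)) + 216342*(1/364456) = -71025/(-91664) + 108171/182228 = -71025*(-1/91664) + 108171/182228 = 71025/91664 + 108171/182228 = 5714532561/4175936848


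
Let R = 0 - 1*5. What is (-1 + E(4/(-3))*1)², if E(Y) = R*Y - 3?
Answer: 64/9 ≈ 7.1111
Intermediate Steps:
R = -5 (R = 0 - 5 = -5)
E(Y) = -3 - 5*Y (E(Y) = -5*Y - 3 = -3 - 5*Y)
(-1 + E(4/(-3))*1)² = (-1 + (-3 - 20/(-3))*1)² = (-1 + (-3 - 20*(-1)/3)*1)² = (-1 + (-3 - 5*(-4/3))*1)² = (-1 + (-3 + 20/3)*1)² = (-1 + (11/3)*1)² = (-1 + 11/3)² = (8/3)² = 64/9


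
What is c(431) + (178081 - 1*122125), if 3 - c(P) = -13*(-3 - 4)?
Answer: 55868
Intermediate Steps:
c(P) = -88 (c(P) = 3 - (-13)*(-3 - 4) = 3 - (-13)*(-7) = 3 - 1*91 = 3 - 91 = -88)
c(431) + (178081 - 1*122125) = -88 + (178081 - 1*122125) = -88 + (178081 - 122125) = -88 + 55956 = 55868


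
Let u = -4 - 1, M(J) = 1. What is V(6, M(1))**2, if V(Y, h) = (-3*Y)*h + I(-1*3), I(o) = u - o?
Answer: 400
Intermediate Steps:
u = -5
I(o) = -5 - o
V(Y, h) = -2 - 3*Y*h (V(Y, h) = (-3*Y)*h + (-5 - (-1)*3) = -3*Y*h + (-5 - 1*(-3)) = -3*Y*h + (-5 + 3) = -3*Y*h - 2 = -2 - 3*Y*h)
V(6, M(1))**2 = (-2 - 3*6*1)**2 = (-2 - 18)**2 = (-20)**2 = 400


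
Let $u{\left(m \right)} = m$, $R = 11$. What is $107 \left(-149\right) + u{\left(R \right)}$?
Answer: $-15932$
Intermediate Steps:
$107 \left(-149\right) + u{\left(R \right)} = 107 \left(-149\right) + 11 = -15943 + 11 = -15932$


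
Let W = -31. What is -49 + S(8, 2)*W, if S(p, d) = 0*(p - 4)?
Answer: -49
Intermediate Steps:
S(p, d) = 0 (S(p, d) = 0*(-4 + p) = 0)
-49 + S(8, 2)*W = -49 + 0*(-31) = -49 + 0 = -49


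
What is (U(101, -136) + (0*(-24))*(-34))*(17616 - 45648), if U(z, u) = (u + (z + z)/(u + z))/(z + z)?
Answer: 69547392/3535 ≈ 19674.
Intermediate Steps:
U(z, u) = (u + 2*z/(u + z))/(2*z) (U(z, u) = (u + (2*z)/(u + z))/((2*z)) = (u + 2*z/(u + z))*(1/(2*z)) = (u + 2*z/(u + z))/(2*z))
(U(101, -136) + (0*(-24))*(-34))*(17616 - 45648) = ((1/2)*((-136)**2 + 2*101 - 136*101)/(101*(-136 + 101)) + (0*(-24))*(-34))*(17616 - 45648) = ((1/2)*(1/101)*(18496 + 202 - 13736)/(-35) + 0*(-34))*(-28032) = ((1/2)*(1/101)*(-1/35)*4962 + 0)*(-28032) = (-2481/3535 + 0)*(-28032) = -2481/3535*(-28032) = 69547392/3535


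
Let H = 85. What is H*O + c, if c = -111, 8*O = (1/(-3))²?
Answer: -7907/72 ≈ -109.82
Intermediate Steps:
O = 1/72 (O = (1/(-3))²/8 = (-⅓)²/8 = (⅛)*(⅑) = 1/72 ≈ 0.013889)
H*O + c = 85*(1/72) - 111 = 85/72 - 111 = -7907/72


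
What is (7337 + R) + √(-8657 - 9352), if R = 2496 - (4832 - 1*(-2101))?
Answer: 2900 + 3*I*√2001 ≈ 2900.0 + 134.2*I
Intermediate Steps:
R = -4437 (R = 2496 - (4832 + 2101) = 2496 - 1*6933 = 2496 - 6933 = -4437)
(7337 + R) + √(-8657 - 9352) = (7337 - 4437) + √(-8657 - 9352) = 2900 + √(-18009) = 2900 + 3*I*√2001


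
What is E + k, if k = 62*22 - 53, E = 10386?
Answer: 11697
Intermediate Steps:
k = 1311 (k = 1364 - 53 = 1311)
E + k = 10386 + 1311 = 11697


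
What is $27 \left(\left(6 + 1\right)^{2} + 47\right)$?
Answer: $2592$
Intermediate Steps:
$27 \left(\left(6 + 1\right)^{2} + 47\right) = 27 \left(7^{2} + 47\right) = 27 \left(49 + 47\right) = 27 \cdot 96 = 2592$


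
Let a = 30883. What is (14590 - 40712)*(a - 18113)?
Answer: -333577940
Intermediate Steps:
(14590 - 40712)*(a - 18113) = (14590 - 40712)*(30883 - 18113) = -26122*12770 = -333577940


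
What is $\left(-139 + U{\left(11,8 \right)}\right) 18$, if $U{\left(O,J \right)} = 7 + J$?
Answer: $-2232$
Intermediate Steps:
$\left(-139 + U{\left(11,8 \right)}\right) 18 = \left(-139 + \left(7 + 8\right)\right) 18 = \left(-139 + 15\right) 18 = \left(-124\right) 18 = -2232$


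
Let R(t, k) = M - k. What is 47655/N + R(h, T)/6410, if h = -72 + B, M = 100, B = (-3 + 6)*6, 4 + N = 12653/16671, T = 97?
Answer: -5092466034957/346338710 ≈ -14704.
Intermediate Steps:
N = -54031/16671 (N = -4 + 12653/16671 = -54031/16671 ≈ -3.2410)
B = 18 (B = 3*6 = 18)
h = -54 (h = -72 + 18 = -54)
R(t, k) = 100 - k
47655/N + R(h, T)/6410 = 47655/(-54031/16671) + (100 - 1*97)/6410 = 47655*(-16671/54031) + (100 - 97)*(1/6410) = -794456505/54031 + 3*(1/6410) = -794456505/54031 + 3/6410 = -5092466034957/346338710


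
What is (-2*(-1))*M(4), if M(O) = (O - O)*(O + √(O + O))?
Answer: 0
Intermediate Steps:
M(O) = 0 (M(O) = 0*(O + √(2*O)) = 0*(O + √2*√O) = 0)
(-2*(-1))*M(4) = -2*(-1)*0 = 2*0 = 0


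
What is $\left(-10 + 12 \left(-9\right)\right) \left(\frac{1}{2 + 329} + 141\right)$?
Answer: $- \frac{5507296}{331} \approx -16638.0$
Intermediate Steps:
$\left(-10 + 12 \left(-9\right)\right) \left(\frac{1}{2 + 329} + 141\right) = \left(-10 - 108\right) \left(\frac{1}{331} + 141\right) = - 118 \left(\frac{1}{331} + 141\right) = \left(-118\right) \frac{46672}{331} = - \frac{5507296}{331}$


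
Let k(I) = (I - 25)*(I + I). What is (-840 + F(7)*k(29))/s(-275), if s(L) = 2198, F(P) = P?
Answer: 56/157 ≈ 0.35669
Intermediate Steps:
k(I) = 2*I*(-25 + I) (k(I) = (-25 + I)*(2*I) = 2*I*(-25 + I))
(-840 + F(7)*k(29))/s(-275) = (-840 + 7*(2*29*(-25 + 29)))/2198 = (-840 + 7*(2*29*4))*(1/2198) = (-840 + 7*232)*(1/2198) = (-840 + 1624)*(1/2198) = 784*(1/2198) = 56/157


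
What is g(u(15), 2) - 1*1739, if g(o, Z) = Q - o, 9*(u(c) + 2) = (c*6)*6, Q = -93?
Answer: -1890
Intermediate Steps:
u(c) = -2 + 4*c (u(c) = -2 + ((c*6)*6)/9 = -2 + ((6*c)*6)/9 = -2 + (36*c)/9 = -2 + 4*c)
g(o, Z) = -93 - o
g(u(15), 2) - 1*1739 = (-93 - (-2 + 4*15)) - 1*1739 = (-93 - (-2 + 60)) - 1739 = (-93 - 1*58) - 1739 = (-93 - 58) - 1739 = -151 - 1739 = -1890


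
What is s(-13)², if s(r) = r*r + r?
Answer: 24336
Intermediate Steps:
s(r) = r + r² (s(r) = r² + r = r + r²)
s(-13)² = (-13*(1 - 13))² = (-13*(-12))² = 156² = 24336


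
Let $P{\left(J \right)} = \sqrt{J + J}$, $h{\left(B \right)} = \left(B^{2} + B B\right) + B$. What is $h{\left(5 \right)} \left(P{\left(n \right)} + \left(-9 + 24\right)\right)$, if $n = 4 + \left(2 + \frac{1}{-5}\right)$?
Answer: $825 + 11 \sqrt{290} \approx 1012.3$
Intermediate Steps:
$h{\left(B \right)} = B + 2 B^{2}$ ($h{\left(B \right)} = \left(B^{2} + B^{2}\right) + B = 2 B^{2} + B = B + 2 B^{2}$)
$n = \frac{29}{5}$ ($n = 4 + \left(2 - \frac{1}{5}\right) = 4 + \frac{9}{5} = \frac{29}{5} \approx 5.8$)
$P{\left(J \right)} = \sqrt{2} \sqrt{J}$ ($P{\left(J \right)} = \sqrt{2 J} = \sqrt{2} \sqrt{J}$)
$h{\left(5 \right)} \left(P{\left(n \right)} + \left(-9 + 24\right)\right) = 5 \left(1 + 2 \cdot 5\right) \left(\sqrt{2} \sqrt{\frac{29}{5}} + \left(-9 + 24\right)\right) = 5 \left(1 + 10\right) \left(\sqrt{2} \frac{\sqrt{145}}{5} + 15\right) = 5 \cdot 11 \left(\frac{\sqrt{290}}{5} + 15\right) = 55 \left(15 + \frac{\sqrt{290}}{5}\right) = 825 + 11 \sqrt{290}$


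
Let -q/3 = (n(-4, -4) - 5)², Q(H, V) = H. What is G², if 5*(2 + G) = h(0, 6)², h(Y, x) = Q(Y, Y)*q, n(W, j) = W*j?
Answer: 4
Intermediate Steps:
q = -363 (q = -3*(-4*(-4) - 5)² = -3*(16 - 5)² = -3*11² = -3*121 = -363)
h(Y, x) = -363*Y (h(Y, x) = Y*(-363) = -363*Y)
G = -2 (G = -2 + (-363*0)²/5 = -2 + (⅕)*0² = -2 + (⅕)*0 = -2 + 0 = -2)
G² = (-2)² = 4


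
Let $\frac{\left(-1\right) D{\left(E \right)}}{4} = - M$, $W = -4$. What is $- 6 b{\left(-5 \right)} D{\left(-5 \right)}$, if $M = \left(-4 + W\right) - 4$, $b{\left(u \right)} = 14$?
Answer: $4032$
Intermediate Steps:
$M = -12$ ($M = \left(-4 - 4\right) - 4 = -8 - 4 = -12$)
$D{\left(E \right)} = -48$ ($D{\left(E \right)} = - 4 \left(\left(-1\right) \left(-12\right)\right) = \left(-4\right) 12 = -48$)
$- 6 b{\left(-5 \right)} D{\left(-5 \right)} = \left(-6\right) 14 \left(-48\right) = \left(-84\right) \left(-48\right) = 4032$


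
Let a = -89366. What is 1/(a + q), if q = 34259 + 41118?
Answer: -1/13989 ≈ -7.1485e-5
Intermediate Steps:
q = 75377
1/(a + q) = 1/(-89366 + 75377) = 1/(-13989) = -1/13989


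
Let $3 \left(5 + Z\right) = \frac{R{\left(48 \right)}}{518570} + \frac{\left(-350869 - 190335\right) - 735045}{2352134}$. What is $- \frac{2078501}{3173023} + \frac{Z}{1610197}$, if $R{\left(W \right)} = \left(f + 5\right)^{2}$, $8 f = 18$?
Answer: $- \frac{32658092846924860384219193}{49855338416548471342958240} \approx -0.65506$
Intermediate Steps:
$f = \frac{9}{4}$ ($f = \frac{1}{8} \cdot 18 = \frac{9}{4} \approx 2.25$)
$R{\left(W \right)} = \frac{841}{16}$ ($R{\left(W \right)} = \left(\frac{9}{4} + 5\right)^{2} = \left(\frac{29}{4}\right)^{2} = \frac{841}{16}$)
$Z = - \frac{50554380628231}{9757969027040}$ ($Z = -5 + \frac{\frac{841}{16 \cdot 518570} + \frac{\left(-350869 - 190335\right) - 735045}{2352134}}{3} = -5 + \frac{\frac{841}{16} \cdot \frac{1}{518570} + \left(-541204 - 735045\right) \frac{1}{2352134}}{3} = -5 + \frac{\frac{841}{8297120} - \frac{1276249}{2352134}}{3} = -5 + \frac{1}{3} \left(- \frac{5293606479093}{9757969027040}\right) = -5 - \frac{1764535493031}{9757969027040} = - \frac{50554380628231}{9757969027040} \approx -5.1808$)
$- \frac{2078501}{3173023} + \frac{Z}{1610197} = - \frac{2078501}{3173023} - \frac{50554380628231}{9757969027040 \cdot 1610197} = \left(-2078501\right) \frac{1}{3173023} - \frac{50554380628231}{15712252453432726880} = - \frac{2078501}{3173023} - \frac{50554380628231}{15712252453432726880} = - \frac{32658092846924860384219193}{49855338416548471342958240}$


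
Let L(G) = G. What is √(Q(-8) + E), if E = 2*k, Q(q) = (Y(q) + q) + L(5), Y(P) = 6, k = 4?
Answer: √11 ≈ 3.3166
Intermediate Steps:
Q(q) = 11 + q (Q(q) = (6 + q) + 5 = 11 + q)
E = 8 (E = 2*4 = 8)
√(Q(-8) + E) = √((11 - 8) + 8) = √(3 + 8) = √11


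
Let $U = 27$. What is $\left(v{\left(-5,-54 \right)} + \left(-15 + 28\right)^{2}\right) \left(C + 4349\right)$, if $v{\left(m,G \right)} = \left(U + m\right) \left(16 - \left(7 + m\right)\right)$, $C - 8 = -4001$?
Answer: $169812$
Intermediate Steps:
$C = -3993$ ($C = 8 - 4001 = -3993$)
$v{\left(m,G \right)} = \left(9 - m\right) \left(27 + m\right)$ ($v{\left(m,G \right)} = \left(27 + m\right) \left(16 - \left(7 + m\right)\right) = \left(27 + m\right) \left(9 - m\right) = \left(9 - m\right) \left(27 + m\right)$)
$\left(v{\left(-5,-54 \right)} + \left(-15 + 28\right)^{2}\right) \left(C + 4349\right) = \left(\left(243 - \left(-5\right)^{2} - -90\right) + \left(-15 + 28\right)^{2}\right) \left(-3993 + 4349\right) = \left(\left(243 - 25 + 90\right) + 13^{2}\right) 356 = \left(\left(243 - 25 + 90\right) + 169\right) 356 = \left(308 + 169\right) 356 = 477 \cdot 356 = 169812$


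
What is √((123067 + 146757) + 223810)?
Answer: √493634 ≈ 702.59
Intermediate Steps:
√((123067 + 146757) + 223810) = √(269824 + 223810) = √493634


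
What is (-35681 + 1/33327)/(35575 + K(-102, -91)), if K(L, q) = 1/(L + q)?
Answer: -114752076199/114411157749 ≈ -1.0030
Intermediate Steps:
(-35681 + 1/33327)/(35575 + K(-102, -91)) = (-35681 + 1/33327)/(35575 + 1/(-102 - 91)) = (-35681 + 1/33327)/(35575 + 1/(-193)) = -1189140686/(33327*(35575 - 1/193)) = -1189140686/(33327*6865974/193) = -1189140686/33327*193/6865974 = -114752076199/114411157749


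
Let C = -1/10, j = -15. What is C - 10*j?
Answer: 1499/10 ≈ 149.90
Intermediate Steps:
C = -⅒ (C = -1*⅒ = -⅒ ≈ -0.10000)
C - 10*j = -⅒ - 10*(-15) = -⅒ + 150 = 1499/10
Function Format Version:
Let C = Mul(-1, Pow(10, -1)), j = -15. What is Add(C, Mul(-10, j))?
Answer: Rational(1499, 10) ≈ 149.90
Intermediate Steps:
C = Rational(-1, 10) (C = Mul(-1, Rational(1, 10)) = Rational(-1, 10) ≈ -0.10000)
Add(C, Mul(-10, j)) = Add(Rational(-1, 10), Mul(-10, -15)) = Add(Rational(-1, 10), 150) = Rational(1499, 10)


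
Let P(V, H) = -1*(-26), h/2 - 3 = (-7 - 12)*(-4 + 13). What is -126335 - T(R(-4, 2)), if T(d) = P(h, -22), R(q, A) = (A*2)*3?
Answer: -126361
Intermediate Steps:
h = -336 (h = 6 + 2*((-7 - 12)*(-4 + 13)) = 6 + 2*(-19*9) = 6 + 2*(-171) = 6 - 342 = -336)
R(q, A) = 6*A (R(q, A) = (2*A)*3 = 6*A)
P(V, H) = 26
T(d) = 26
-126335 - T(R(-4, 2)) = -126335 - 1*26 = -126335 - 26 = -126361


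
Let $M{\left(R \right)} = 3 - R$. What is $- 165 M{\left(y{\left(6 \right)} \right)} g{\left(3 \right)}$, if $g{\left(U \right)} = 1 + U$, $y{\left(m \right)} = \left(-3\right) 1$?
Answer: $-3960$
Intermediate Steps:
$y{\left(m \right)} = -3$
$- 165 M{\left(y{\left(6 \right)} \right)} g{\left(3 \right)} = - 165 \left(3 - -3\right) \left(1 + 3\right) = - 165 \left(3 + 3\right) 4 = \left(-165\right) 6 \cdot 4 = \left(-990\right) 4 = -3960$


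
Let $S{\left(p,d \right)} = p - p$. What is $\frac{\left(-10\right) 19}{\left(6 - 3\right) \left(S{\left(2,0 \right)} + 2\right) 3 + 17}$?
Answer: $- \frac{38}{7} \approx -5.4286$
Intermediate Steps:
$S{\left(p,d \right)} = 0$
$\frac{\left(-10\right) 19}{\left(6 - 3\right) \left(S{\left(2,0 \right)} + 2\right) 3 + 17} = \frac{\left(-10\right) 19}{\left(6 - 3\right) \left(0 + 2\right) 3 + 17} = - \frac{190}{3 \cdot 2 \cdot 3 + 17} = - \frac{190}{6 \cdot 3 + 17} = - \frac{190}{18 + 17} = - \frac{190}{35} = \left(-190\right) \frac{1}{35} = - \frac{38}{7}$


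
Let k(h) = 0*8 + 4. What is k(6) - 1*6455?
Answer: -6451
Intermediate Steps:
k(h) = 4 (k(h) = 0 + 4 = 4)
k(6) - 1*6455 = 4 - 1*6455 = 4 - 6455 = -6451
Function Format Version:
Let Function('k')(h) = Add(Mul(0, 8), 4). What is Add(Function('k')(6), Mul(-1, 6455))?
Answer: -6451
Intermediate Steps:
Function('k')(h) = 4 (Function('k')(h) = Add(0, 4) = 4)
Add(Function('k')(6), Mul(-1, 6455)) = Add(4, Mul(-1, 6455)) = Add(4, -6455) = -6451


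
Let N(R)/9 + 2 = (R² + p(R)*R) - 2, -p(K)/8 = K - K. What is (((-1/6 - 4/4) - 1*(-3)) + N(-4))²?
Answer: 434281/36 ≈ 12063.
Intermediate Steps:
p(K) = 0 (p(K) = -8*(K - K) = -8*0 = 0)
N(R) = -36 + 9*R² (N(R) = -18 + 9*((R² + 0*R) - 2) = -18 + 9*((R² + 0) - 2) = -18 + 9*(R² - 2) = -18 + 9*(-2 + R²) = -18 + (-18 + 9*R²) = -36 + 9*R²)
(((-1/6 - 4/4) - 1*(-3)) + N(-4))² = (((-1/6 - 4/4) - 1*(-3)) + (-36 + 9*(-4)²))² = (((-1*⅙ - 4*¼) + 3) + (-36 + 9*16))² = (((-⅙ - 1) + 3) + (-36 + 144))² = ((-7/6 + 3) + 108)² = (11/6 + 108)² = (659/6)² = 434281/36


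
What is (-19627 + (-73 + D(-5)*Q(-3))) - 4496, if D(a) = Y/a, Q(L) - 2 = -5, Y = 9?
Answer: -120953/5 ≈ -24191.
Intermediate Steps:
Q(L) = -3 (Q(L) = 2 - 5 = -3)
D(a) = 9/a
(-19627 + (-73 + D(-5)*Q(-3))) - 4496 = (-19627 + (-73 + (9/(-5))*(-3))) - 4496 = (-19627 + (-73 + (9*(-1/5))*(-3))) - 4496 = (-19627 + (-73 - 9/5*(-3))) - 4496 = (-19627 + (-73 + 27/5)) - 4496 = (-19627 - 338/5) - 4496 = -98473/5 - 4496 = -120953/5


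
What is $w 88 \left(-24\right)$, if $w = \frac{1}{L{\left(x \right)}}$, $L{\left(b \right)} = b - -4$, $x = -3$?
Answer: $-2112$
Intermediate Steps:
$L{\left(b \right)} = 4 + b$ ($L{\left(b \right)} = b + 4 = 4 + b$)
$w = 1$ ($w = \frac{1}{4 - 3} = 1^{-1} = 1$)
$w 88 \left(-24\right) = 1 \cdot 88 \left(-24\right) = 88 \left(-24\right) = -2112$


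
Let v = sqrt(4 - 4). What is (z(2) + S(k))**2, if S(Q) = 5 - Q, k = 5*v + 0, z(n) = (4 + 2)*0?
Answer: 25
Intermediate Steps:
v = 0 (v = sqrt(0) = 0)
z(n) = 0 (z(n) = 6*0 = 0)
k = 0 (k = 5*0 + 0 = 0 + 0 = 0)
(z(2) + S(k))**2 = (0 + (5 - 1*0))**2 = (0 + (5 + 0))**2 = (0 + 5)**2 = 5**2 = 25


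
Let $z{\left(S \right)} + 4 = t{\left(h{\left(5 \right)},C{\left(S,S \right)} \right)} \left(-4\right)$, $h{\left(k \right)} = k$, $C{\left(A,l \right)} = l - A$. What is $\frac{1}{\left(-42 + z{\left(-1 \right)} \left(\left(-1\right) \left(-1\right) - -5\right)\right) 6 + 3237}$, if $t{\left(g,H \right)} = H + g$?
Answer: $\frac{1}{2121} \approx 0.00047148$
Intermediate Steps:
$z{\left(S \right)} = -24$ ($z{\left(S \right)} = -4 + \left(\left(S - S\right) + 5\right) \left(-4\right) = -4 + \left(0 + 5\right) \left(-4\right) = -4 + 5 \left(-4\right) = -4 - 20 = -24$)
$\frac{1}{\left(-42 + z{\left(-1 \right)} \left(\left(-1\right) \left(-1\right) - -5\right)\right) 6 + 3237} = \frac{1}{\left(-42 - 24 \left(\left(-1\right) \left(-1\right) - -5\right)\right) 6 + 3237} = \frac{1}{\left(-42 - 24 \left(1 + 5\right)\right) 6 + 3237} = \frac{1}{\left(-42 - 144\right) 6 + 3237} = \frac{1}{\left(-186\right) 6 + 3237} = \frac{1}{-1116 + 3237} = \frac{1}{2121}$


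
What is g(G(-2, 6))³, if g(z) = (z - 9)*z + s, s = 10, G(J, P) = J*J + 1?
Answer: -1000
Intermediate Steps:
G(J, P) = 1 + J² (G(J, P) = J² + 1 = 1 + J²)
g(z) = 10 + z*(-9 + z) (g(z) = (z - 9)*z + 10 = (-9 + z)*z + 10 = z*(-9 + z) + 10 = 10 + z*(-9 + z))
g(G(-2, 6))³ = (10 + (1 + (-2)²)² - 9*(1 + (-2)²))³ = (10 + (1 + 4)² - 9*(1 + 4))³ = (10 + 5² - 9*5)³ = (10 + 25 - 45)³ = (-10)³ = -1000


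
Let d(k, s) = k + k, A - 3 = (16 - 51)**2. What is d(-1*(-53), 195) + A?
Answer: 1334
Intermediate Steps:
A = 1228 (A = 3 + (16 - 51)**2 = 3 + (-35)**2 = 3 + 1225 = 1228)
d(k, s) = 2*k
d(-1*(-53), 195) + A = 2*(-1*(-53)) + 1228 = 2*53 + 1228 = 106 + 1228 = 1334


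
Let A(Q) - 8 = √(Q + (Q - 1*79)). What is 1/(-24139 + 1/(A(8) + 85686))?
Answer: (-3*√7 + 85694*I)/(-2068567465*I + 72417*√7) ≈ -4.1427e-5 + 3.4694e-18*I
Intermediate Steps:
A(Q) = 8 + √(-79 + 2*Q) (A(Q) = 8 + √(Q + (Q - 1*79)) = 8 + √(Q + (Q - 79)) = 8 + √(Q + (-79 + Q)) = 8 + √(-79 + 2*Q))
1/(-24139 + 1/(A(8) + 85686)) = 1/(-24139 + 1/((8 + √(-79 + 2*8)) + 85686)) = 1/(-24139 + 1/((8 + √(-79 + 16)) + 85686)) = 1/(-24139 + 1/((8 + √(-63)) + 85686)) = 1/(-24139 + 1/((8 + 3*I*√7) + 85686)) = 1/(-24139 + 1/(85694 + 3*I*√7))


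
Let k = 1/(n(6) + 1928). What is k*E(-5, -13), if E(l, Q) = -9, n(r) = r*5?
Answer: -9/1958 ≈ -0.0045965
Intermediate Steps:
n(r) = 5*r
k = 1/1958 (k = 1/(5*6 + 1928) = 1/(30 + 1928) = 1/1958 ≈ 0.00051073)
k*E(-5, -13) = (1/1958)*(-9) = -9/1958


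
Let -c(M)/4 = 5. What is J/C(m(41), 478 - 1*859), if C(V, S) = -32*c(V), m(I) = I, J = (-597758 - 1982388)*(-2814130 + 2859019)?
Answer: -57910086897/320 ≈ -1.8097e+8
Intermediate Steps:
J = -115820173794 (J = -2580146*44889 = -115820173794)
c(M) = -20 (c(M) = -4*5 = -20)
C(V, S) = 640 (C(V, S) = -32*(-20) = 640)
J/C(m(41), 478 - 1*859) = -115820173794/640 = -115820173794*1/640 = -57910086897/320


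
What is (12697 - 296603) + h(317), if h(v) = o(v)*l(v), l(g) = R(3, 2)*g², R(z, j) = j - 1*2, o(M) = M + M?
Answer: -283906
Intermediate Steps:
o(M) = 2*M
R(z, j) = -2 + j (R(z, j) = j - 2 = -2 + j)
l(g) = 0 (l(g) = (-2 + 2)*g² = 0*g² = 0)
h(v) = 0 (h(v) = (2*v)*0 = 0)
(12697 - 296603) + h(317) = (12697 - 296603) + 0 = -283906 + 0 = -283906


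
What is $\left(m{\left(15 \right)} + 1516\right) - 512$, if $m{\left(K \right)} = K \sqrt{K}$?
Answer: $1004 + 15 \sqrt{15} \approx 1062.1$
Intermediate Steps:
$m{\left(K \right)} = K^{\frac{3}{2}}$
$\left(m{\left(15 \right)} + 1516\right) - 512 = \left(15^{\frac{3}{2}} + 1516\right) - 512 = \left(15 \sqrt{15} + 1516\right) - 512 = \left(1516 + 15 \sqrt{15}\right) - 512 = 1004 + 15 \sqrt{15}$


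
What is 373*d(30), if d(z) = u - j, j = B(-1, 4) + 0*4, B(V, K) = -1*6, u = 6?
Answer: 4476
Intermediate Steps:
B(V, K) = -6
j = -6 (j = -6 + 0*4 = -6 + 0 = -6)
d(z) = 12 (d(z) = 6 - 1*(-6) = 6 + 6 = 12)
373*d(30) = 373*12 = 4476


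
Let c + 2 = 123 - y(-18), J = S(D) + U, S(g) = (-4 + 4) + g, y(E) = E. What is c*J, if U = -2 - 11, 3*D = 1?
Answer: -5282/3 ≈ -1760.7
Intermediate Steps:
D = 1/3 (D = (1/3)*1 = 1/3 ≈ 0.33333)
U = -13
S(g) = g (S(g) = 0 + g = g)
J = -38/3 (J = 1/3 - 13 = -38/3 ≈ -12.667)
c = 139 (c = -2 + (123 - 1*(-18)) = -2 + (123 + 18) = -2 + 141 = 139)
c*J = 139*(-38/3) = -5282/3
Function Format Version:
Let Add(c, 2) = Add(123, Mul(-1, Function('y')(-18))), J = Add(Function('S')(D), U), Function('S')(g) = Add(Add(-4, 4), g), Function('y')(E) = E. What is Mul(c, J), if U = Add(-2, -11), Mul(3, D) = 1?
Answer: Rational(-5282, 3) ≈ -1760.7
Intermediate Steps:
D = Rational(1, 3) (D = Mul(Rational(1, 3), 1) = Rational(1, 3) ≈ 0.33333)
U = -13
Function('S')(g) = g (Function('S')(g) = Add(0, g) = g)
J = Rational(-38, 3) (J = Add(Rational(1, 3), -13) = Rational(-38, 3) ≈ -12.667)
c = 139 (c = Add(-2, Add(123, Mul(-1, -18))) = Add(-2, Add(123, 18)) = Add(-2, 141) = 139)
Mul(c, J) = Mul(139, Rational(-38, 3)) = Rational(-5282, 3)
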